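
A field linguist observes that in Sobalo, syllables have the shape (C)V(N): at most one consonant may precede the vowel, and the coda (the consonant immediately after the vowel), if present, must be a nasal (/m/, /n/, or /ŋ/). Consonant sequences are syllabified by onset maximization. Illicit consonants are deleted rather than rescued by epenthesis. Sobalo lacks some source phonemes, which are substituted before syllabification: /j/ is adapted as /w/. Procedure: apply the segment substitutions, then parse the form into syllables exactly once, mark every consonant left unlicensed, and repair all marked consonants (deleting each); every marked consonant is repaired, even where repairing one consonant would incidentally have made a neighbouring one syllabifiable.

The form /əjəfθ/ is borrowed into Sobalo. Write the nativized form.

əwə

Substitution: /j/ → /w/, giving /əwəfθ/.
Syllabifying with onset maximization leaves /f/, /θ/ stranded (only a nasal (/m/, /n/, or /ŋ/) is licensed in coda position; onsets are limited to one consonant).
Deleting the stranded consonants removes /f/, /θ/.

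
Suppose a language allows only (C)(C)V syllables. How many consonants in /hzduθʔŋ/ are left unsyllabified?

4

The consonants /h/, /θ/, /ʔ/, /ŋ/ cannot be parsed into a legal (C)(C)V syllable (no codas are permitted; onsets may contain at most 2 consonants).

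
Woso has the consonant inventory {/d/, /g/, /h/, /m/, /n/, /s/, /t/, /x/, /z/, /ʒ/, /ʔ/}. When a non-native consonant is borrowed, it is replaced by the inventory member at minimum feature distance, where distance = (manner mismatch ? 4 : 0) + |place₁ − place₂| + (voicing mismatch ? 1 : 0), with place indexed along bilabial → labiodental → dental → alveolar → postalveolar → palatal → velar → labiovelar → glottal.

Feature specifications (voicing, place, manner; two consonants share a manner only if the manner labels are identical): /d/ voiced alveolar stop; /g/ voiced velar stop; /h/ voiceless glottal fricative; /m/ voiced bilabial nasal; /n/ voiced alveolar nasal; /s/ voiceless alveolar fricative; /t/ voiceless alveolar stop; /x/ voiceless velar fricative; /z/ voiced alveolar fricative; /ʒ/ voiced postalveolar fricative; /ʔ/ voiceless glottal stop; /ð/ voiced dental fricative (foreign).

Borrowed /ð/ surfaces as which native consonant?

/z/ is closest: same manner (fricative), place distance 1 (dental→alveolar), same voicing; total 1. Next closest is /s/ at distance 2.

z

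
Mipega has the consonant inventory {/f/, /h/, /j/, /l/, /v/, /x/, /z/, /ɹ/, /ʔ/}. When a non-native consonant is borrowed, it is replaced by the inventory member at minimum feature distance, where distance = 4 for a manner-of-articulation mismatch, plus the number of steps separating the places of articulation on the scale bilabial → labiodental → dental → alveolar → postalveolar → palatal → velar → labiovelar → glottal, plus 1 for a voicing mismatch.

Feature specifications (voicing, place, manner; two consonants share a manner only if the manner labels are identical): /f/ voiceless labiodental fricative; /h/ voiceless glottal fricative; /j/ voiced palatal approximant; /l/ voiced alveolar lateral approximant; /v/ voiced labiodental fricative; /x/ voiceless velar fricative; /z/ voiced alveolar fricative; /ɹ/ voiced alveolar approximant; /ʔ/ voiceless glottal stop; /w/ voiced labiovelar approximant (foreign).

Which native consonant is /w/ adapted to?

j

/j/ is closest: same manner (approximant), place distance 2 (labiovelar→palatal), same voicing; total 2. Next closest is /ɹ/ at distance 4.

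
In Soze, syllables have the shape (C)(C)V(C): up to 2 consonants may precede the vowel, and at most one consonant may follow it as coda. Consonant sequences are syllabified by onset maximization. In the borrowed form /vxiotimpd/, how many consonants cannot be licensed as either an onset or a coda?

2

Syllabifying with onset maximization leaves /p/, /d/ stranded (at most one coda consonant is licensed; onsets may contain at most 2 consonants).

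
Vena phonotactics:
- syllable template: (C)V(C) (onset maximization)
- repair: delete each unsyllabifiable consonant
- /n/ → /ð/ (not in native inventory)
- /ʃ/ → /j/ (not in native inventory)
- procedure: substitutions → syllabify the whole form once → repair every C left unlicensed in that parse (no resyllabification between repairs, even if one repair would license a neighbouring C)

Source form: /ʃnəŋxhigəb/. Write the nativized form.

Substitution: /ʃ/ → /j/, /n/ → /ð/, giving /jðəŋxhigəb/.
Syllabifying with onset maximization leaves /j/, /x/ stranded (at most one coda consonant is licensed; onsets are limited to one consonant).
Deletion applies to /j/, /x/.

ðəŋhigəb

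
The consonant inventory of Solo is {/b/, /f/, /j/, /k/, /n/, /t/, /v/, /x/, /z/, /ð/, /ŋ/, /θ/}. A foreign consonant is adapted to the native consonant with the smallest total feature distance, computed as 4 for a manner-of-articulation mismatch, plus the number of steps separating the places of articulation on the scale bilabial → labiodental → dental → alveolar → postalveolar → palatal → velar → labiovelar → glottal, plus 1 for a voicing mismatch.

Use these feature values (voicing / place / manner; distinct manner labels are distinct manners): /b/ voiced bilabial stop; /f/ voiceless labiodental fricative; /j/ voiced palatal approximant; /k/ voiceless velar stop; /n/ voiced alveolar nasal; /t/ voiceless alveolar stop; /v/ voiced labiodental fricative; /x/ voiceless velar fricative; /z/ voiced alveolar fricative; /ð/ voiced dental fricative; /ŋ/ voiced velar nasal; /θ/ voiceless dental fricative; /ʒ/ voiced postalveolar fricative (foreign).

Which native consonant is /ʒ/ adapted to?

z

/z/ is closest: same manner (fricative), place distance 1 (postalveolar→alveolar), same voicing; total 1. Next closest is /ð/ at distance 2.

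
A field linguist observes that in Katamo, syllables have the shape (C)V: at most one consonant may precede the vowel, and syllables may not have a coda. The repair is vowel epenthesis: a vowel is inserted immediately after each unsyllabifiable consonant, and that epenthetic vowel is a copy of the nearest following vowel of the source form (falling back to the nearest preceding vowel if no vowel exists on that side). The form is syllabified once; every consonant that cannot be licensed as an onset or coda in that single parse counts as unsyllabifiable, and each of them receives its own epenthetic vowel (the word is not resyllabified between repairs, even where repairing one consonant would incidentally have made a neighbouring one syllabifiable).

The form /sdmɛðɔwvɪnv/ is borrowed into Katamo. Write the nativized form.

Syllabifying with onset maximization leaves /s/, /d/, /w/, /n/, /v/ stranded (no codas are permitted; onsets are limited to one consonant).
Each unlicensed consonant becomes the onset of a new syllable: /s/ → /sɛ/, /d/ → /dɛ/, /w/ → /wɪ/, /n/ → /nɪ/, /v/ → /vɪ/.

sɛdɛmɛðɔwɪvɪnɪvɪ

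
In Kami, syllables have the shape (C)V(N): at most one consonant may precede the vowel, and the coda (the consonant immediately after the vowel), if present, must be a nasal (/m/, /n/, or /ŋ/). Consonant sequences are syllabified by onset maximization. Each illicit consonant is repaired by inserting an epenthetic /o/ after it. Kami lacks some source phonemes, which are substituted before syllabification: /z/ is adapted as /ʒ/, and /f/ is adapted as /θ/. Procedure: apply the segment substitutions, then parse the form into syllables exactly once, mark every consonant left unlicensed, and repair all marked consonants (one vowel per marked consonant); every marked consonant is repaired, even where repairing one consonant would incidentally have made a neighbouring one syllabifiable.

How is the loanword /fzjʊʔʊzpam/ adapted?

Substitution: /f/ → /θ/, /z/ → /ʒ/, giving /θʒjʊʔʊʒpam/.
Under (C)V(N), the unsyllabifiable consonants are /θ/, /ʒ/, /ʒ/ (only a nasal (/m/, /n/, or /ŋ/) is licensed in coda position; onsets are limited to one consonant).
Each unlicensed consonant becomes the onset of a new syllable: /θ/ → /θo/, /ʒ/ → /ʒo/, /ʒ/ → /ʒo/.

θoʒojʊʔʊʒopam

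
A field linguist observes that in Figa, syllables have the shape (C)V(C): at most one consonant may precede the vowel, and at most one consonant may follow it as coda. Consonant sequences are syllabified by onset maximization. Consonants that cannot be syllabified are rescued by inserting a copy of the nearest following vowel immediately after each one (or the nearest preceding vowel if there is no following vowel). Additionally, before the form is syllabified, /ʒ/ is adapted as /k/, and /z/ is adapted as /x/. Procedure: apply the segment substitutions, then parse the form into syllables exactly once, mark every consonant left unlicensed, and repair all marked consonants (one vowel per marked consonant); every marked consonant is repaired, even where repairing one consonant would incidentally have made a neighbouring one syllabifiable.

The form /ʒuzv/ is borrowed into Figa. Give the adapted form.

Substitution: /ʒ/ → /k/, /z/ → /x/, giving /kuxv/.
The consonants /v/ cannot be parsed into a legal (C)V(C) syllable (at most one coda consonant is licensed; onsets are limited to one consonant).
Inserting the epenthetic vowel yields /v/ → /vu/.

kuxvu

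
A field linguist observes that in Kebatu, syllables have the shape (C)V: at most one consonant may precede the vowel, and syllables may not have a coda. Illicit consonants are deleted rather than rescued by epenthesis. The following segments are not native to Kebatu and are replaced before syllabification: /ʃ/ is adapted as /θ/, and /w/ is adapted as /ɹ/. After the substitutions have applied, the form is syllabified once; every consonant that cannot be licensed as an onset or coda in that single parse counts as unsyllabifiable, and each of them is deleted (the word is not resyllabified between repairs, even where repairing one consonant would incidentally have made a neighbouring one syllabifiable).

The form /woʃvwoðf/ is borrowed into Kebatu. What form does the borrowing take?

Substitution: /w/ → /ɹ/, /ʃ/ → /θ/, giving /ɹoθvɹoðf/.
The consonants /θ/, /v/, /ð/, /f/ cannot be parsed into a legal (C)V syllable (no codas are permitted; onsets are limited to one consonant).
Deletion applies to /θ/, /v/, /ð/, /f/.

ɹoɹo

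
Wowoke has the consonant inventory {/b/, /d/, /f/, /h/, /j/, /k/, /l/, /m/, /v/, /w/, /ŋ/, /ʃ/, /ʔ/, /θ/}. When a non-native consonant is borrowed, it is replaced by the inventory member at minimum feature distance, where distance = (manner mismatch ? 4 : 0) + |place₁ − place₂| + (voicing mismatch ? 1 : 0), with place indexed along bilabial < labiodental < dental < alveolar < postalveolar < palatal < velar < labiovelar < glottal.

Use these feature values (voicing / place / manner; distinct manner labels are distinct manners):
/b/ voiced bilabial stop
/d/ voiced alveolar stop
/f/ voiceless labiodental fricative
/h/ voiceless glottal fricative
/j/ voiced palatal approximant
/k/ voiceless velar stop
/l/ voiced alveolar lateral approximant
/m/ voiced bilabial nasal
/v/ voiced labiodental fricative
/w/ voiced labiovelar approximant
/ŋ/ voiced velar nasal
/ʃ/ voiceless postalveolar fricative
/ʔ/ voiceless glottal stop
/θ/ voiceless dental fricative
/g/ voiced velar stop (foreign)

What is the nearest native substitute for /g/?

k

/k/ is closest: same manner (stop), place distance 0 (velar→velar), voicing differs (+1); total 1. Next closest is /d/ at distance 3.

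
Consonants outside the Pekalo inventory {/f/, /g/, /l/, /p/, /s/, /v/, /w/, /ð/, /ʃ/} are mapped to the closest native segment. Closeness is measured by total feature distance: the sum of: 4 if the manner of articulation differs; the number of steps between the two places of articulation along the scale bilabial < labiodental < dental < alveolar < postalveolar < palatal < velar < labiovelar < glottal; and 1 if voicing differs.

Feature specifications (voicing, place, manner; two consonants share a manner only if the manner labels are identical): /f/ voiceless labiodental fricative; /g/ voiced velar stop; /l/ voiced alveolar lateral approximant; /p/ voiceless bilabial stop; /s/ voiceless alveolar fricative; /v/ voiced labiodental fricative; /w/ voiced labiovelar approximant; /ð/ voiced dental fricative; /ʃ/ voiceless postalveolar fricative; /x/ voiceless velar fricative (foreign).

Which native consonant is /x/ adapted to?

/ʃ/ is closest: same manner (fricative), place distance 2 (velar→postalveolar), same voicing; total 2. Next closest is /s/ at distance 3.

ʃ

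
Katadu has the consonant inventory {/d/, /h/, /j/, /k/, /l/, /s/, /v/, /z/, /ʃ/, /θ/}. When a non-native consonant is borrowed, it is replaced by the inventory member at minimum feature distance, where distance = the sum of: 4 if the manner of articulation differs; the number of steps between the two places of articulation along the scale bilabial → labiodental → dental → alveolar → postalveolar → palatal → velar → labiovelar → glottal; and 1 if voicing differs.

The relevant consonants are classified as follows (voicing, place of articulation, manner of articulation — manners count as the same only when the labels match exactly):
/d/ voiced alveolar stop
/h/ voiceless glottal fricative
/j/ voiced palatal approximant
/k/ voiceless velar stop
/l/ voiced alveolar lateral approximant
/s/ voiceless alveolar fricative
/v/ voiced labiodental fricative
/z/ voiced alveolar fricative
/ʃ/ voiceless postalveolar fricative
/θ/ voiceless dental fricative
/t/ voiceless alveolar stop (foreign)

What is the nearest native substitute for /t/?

/d/ is closest: same manner (stop), place distance 0 (alveolar→alveolar), voicing differs (+1); total 1. Next closest is /k/ at distance 3.

d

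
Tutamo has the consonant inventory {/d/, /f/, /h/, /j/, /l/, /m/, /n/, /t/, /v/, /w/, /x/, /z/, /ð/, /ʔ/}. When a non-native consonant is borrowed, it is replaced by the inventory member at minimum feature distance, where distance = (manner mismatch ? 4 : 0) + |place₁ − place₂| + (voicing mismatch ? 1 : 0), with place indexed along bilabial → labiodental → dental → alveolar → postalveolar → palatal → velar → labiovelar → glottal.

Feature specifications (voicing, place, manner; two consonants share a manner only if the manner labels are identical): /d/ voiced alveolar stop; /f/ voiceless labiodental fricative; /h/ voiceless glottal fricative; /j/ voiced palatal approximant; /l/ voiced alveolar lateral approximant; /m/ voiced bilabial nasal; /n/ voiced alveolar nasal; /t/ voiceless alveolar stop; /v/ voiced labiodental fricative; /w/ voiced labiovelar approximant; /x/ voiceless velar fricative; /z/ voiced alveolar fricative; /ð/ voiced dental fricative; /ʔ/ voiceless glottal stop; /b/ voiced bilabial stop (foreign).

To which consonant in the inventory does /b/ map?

/d/ is closest: same manner (stop), place distance 3 (bilabial→alveolar), same voicing; total 3. Next closest is /m/ at distance 4.

d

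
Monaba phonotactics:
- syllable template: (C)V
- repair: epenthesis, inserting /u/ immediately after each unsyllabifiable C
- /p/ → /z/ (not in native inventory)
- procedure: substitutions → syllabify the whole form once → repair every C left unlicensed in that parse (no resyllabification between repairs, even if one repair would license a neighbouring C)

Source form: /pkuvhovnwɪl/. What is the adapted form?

Substitution: /p/ → /z/, giving /zkuvhovnwɪl/.
The consonants /z/, /v/, /v/, /n/, /l/ cannot be parsed into a legal (C)V syllable (no codas are permitted; onsets are limited to one consonant).
Each unlicensed consonant becomes the onset of a new syllable: /z/ → /zu/, /v/ → /vu/, /v/ → /vu/, /n/ → /nu/, /l/ → /lu/.

zukuvuhovunuwɪlu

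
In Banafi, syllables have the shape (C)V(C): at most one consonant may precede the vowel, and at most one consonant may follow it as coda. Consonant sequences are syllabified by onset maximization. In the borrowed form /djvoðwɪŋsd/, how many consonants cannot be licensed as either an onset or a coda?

4

The consonants /d/, /j/, /s/, /d/ cannot be parsed into a legal (C)V(C) syllable (at most one coda consonant is licensed; onsets are limited to one consonant).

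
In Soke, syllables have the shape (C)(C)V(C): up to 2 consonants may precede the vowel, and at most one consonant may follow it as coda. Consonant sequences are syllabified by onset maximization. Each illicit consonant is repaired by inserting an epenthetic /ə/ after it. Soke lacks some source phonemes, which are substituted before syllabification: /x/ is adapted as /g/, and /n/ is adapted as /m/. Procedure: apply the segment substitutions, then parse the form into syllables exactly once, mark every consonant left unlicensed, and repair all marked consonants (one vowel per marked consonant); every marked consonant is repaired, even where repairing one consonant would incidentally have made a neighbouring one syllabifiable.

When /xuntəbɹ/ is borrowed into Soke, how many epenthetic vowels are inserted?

After substitution the input is /gumtəbɹ/.
The unsyllabifiable consonants are /ɹ/; each receives one epenthetic vowel.

1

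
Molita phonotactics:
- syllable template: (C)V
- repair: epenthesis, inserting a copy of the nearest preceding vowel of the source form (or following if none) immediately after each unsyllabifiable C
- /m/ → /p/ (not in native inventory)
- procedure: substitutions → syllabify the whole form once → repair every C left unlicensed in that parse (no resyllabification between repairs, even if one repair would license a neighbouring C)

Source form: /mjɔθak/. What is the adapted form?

Substitution: /m/ → /p/, giving /pjɔθak/.
Syllabifying with onset maximization leaves /p/, /k/ stranded (no codas are permitted; onsets are limited to one consonant).
Epenthesis after each stranded consonant: /p/ → /pɔ/, /k/ → /ka/.

pɔjɔθaka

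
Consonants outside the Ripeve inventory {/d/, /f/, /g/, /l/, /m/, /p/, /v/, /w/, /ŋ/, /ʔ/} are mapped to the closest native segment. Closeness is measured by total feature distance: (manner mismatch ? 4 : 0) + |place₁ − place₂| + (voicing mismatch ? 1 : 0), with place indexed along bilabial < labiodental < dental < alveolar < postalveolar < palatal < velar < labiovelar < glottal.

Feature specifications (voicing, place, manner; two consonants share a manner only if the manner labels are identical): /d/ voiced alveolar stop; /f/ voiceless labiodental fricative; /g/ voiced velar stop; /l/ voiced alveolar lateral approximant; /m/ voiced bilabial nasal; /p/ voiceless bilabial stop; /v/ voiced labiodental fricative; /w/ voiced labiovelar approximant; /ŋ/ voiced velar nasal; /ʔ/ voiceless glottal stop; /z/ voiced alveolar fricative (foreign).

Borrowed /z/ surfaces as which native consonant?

/v/ is closest: same manner (fricative), place distance 2 (alveolar→labiodental), same voicing; total 2. Next closest is /f/ at distance 3.

v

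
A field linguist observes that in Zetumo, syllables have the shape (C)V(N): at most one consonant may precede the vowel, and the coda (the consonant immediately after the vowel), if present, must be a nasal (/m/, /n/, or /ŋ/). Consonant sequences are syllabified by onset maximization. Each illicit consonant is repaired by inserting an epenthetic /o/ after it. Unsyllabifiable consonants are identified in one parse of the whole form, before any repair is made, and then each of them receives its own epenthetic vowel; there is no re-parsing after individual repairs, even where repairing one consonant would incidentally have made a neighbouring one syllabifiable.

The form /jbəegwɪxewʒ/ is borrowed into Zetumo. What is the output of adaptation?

The consonants /j/, /g/, /w/, /ʒ/ cannot be parsed into a legal (C)V(N) syllable (only a nasal (/m/, /n/, or /ŋ/) is licensed in coda position; onsets are limited to one consonant).
Inserting the epenthetic vowel yields /j/ → /jo/, /g/ → /go/, /w/ → /wo/, /ʒ/ → /ʒo/.

jobəegowɪxewoʒo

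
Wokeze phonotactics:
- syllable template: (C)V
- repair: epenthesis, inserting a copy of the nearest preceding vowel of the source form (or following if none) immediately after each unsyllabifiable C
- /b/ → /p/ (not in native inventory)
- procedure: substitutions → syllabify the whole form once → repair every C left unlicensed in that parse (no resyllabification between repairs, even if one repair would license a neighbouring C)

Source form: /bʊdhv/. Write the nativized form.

pʊdʊhʊvʊ

Substitution: /b/ → /p/, giving /pʊdhv/.
Under (C)V, the unsyllabifiable consonants are /d/, /h/, /v/ (no codas are permitted; onsets are limited to one consonant).
Inserting the epenthetic vowel yields /d/ → /dʊ/, /h/ → /hʊ/, /v/ → /vʊ/.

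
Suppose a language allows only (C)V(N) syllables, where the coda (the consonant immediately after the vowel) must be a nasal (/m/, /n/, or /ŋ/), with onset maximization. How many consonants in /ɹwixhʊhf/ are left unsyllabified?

4

Under (C)V(N), the unsyllabifiable consonants are /ɹ/, /x/, /h/, /f/ (only a nasal (/m/, /n/, or /ŋ/) is licensed in coda position; onsets are limited to one consonant).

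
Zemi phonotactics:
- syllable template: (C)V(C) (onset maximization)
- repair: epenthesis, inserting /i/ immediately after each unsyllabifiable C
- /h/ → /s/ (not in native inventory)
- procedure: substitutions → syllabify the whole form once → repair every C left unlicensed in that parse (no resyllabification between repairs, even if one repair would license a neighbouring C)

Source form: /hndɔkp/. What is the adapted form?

sinidɔkpi

Substitution: /h/ → /s/, giving /sndɔkp/.
The consonants /s/, /n/, /p/ cannot be parsed into a legal (C)V(C) syllable (at most one coda consonant is licensed; onsets are limited to one consonant).
Epenthesis after each stranded consonant: /s/ → /si/, /n/ → /ni/, /p/ → /pi/.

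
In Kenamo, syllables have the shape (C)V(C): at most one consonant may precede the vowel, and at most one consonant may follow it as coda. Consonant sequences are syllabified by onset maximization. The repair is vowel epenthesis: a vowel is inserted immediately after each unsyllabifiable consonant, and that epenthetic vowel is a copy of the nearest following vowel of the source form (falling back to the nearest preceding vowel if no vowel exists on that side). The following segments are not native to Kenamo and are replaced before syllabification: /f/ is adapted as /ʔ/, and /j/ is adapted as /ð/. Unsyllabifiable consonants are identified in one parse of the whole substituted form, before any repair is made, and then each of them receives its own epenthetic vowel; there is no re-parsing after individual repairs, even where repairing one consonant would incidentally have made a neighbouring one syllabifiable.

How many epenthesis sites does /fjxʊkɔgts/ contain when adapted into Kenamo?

After substitution the input is /ʔðxʊkɔgts/.
The unsyllabifiable consonants are /ʔ/, /ð/, /t/, /s/; each receives one epenthetic vowel.

4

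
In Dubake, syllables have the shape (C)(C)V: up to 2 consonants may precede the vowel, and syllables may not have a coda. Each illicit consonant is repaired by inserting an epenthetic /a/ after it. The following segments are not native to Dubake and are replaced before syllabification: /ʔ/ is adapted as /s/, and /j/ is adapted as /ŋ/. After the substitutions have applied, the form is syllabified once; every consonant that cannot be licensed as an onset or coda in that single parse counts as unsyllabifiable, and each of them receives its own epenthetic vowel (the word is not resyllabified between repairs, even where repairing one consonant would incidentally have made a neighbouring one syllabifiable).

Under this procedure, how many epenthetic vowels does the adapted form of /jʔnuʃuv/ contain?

After substitution the input is /ŋsnuʃuv/.
The unsyllabifiable consonants are /ŋ/, /v/; each receives one epenthetic vowel.

2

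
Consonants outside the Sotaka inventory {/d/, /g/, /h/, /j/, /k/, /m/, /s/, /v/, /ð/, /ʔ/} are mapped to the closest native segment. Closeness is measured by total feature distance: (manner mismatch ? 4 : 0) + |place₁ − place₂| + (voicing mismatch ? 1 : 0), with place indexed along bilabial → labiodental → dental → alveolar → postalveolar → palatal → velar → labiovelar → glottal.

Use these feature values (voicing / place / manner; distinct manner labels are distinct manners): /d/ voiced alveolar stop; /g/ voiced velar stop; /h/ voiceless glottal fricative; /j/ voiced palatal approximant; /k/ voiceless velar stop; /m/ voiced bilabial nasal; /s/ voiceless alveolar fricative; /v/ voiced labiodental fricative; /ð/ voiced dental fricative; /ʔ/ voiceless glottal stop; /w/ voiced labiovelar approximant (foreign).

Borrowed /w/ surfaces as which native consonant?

/j/ is closest: same manner (approximant), place distance 2 (labiovelar→palatal), same voicing; total 2. Next closest is /g/ at distance 5.

j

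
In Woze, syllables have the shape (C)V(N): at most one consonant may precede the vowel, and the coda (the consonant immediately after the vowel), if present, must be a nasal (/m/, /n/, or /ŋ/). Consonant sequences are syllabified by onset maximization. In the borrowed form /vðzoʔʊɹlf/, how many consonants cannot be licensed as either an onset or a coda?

5

The consonants /v/, /ð/, /ɹ/, /l/, /f/ cannot be parsed into a legal (C)V(N) syllable (only a nasal (/m/, /n/, or /ŋ/) is licensed in coda position; onsets are limited to one consonant).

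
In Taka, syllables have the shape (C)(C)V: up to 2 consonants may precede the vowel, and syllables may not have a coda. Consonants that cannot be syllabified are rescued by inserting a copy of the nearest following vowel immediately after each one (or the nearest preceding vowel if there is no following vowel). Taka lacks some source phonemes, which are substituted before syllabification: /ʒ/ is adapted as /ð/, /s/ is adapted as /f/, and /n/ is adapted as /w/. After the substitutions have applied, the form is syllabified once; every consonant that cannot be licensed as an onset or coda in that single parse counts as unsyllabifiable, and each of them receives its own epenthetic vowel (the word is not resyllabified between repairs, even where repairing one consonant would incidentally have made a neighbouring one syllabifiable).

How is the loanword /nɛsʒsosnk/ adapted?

Substitution: /n/ → /w/, /s/ → /f/, /ʒ/ → /ð/, giving /wɛfðfofwk/.
The consonants /f/, /f/, /w/, /k/ cannot be parsed into a legal (C)(C)V syllable (no codas are permitted; onsets may contain at most 2 consonants).
Inserting the epenthetic vowel yields /f/ → /fo/, /f/ → /fo/, /w/ → /wo/, /k/ → /ko/.

wɛfoðfofowoko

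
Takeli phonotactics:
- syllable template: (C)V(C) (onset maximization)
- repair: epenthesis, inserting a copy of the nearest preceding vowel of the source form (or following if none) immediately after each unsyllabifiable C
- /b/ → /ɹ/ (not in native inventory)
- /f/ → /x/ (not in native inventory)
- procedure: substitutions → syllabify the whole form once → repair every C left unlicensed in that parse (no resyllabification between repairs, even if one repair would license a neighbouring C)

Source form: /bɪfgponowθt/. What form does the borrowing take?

ɹɪxgɪponowθoto

Substitution: /b/ → /ɹ/, /f/ → /x/, giving /ɹɪxgponowθt/.
Under (C)V(C), the unsyllabifiable consonants are /g/, /θ/, /t/ (at most one coda consonant is licensed; onsets are limited to one consonant).
Inserting the epenthetic vowel yields /g/ → /gɪ/, /θ/ → /θo/, /t/ → /to/.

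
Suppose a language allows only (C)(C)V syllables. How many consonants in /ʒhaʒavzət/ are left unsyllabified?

1

Under (C)(C)V, the unsyllabifiable consonants are /t/ (no codas are permitted; onsets may contain at most 2 consonants).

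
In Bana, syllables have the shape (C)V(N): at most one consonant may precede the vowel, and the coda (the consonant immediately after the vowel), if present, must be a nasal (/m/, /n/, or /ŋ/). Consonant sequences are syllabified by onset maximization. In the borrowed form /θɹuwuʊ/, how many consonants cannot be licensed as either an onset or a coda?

1

Under (C)V(N), the unsyllabifiable consonants are /θ/ (only a nasal (/m/, /n/, or /ŋ/) is licensed in coda position; onsets are limited to one consonant).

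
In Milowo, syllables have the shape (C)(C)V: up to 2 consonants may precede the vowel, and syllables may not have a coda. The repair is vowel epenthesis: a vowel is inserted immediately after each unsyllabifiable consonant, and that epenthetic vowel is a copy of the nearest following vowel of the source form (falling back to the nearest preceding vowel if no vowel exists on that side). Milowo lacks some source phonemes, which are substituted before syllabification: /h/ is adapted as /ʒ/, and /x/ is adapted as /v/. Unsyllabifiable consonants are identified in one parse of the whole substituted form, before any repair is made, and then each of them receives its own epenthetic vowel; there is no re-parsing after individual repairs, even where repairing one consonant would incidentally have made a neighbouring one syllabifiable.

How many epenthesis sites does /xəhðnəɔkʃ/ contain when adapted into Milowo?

3

After substitution the input is /vəʒðnəɔkʃ/.
The unsyllabifiable consonants are /ʒ/, /k/, /ʃ/; each receives one epenthetic vowel.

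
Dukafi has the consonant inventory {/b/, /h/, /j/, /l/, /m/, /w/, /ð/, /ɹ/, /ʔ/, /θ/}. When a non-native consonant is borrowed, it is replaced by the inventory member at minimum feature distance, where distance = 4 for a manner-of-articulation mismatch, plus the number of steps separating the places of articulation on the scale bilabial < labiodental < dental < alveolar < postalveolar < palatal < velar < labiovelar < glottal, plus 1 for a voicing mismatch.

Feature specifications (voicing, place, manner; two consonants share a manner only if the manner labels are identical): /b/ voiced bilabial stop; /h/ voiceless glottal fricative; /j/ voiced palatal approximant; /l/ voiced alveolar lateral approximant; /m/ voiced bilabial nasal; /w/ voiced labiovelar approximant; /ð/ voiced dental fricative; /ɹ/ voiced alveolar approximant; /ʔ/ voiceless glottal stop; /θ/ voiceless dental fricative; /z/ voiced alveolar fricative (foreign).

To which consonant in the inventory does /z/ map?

/ð/ is closest: same manner (fricative), place distance 1 (alveolar→dental), same voicing; total 1. Next closest is /θ/ at distance 2.

ð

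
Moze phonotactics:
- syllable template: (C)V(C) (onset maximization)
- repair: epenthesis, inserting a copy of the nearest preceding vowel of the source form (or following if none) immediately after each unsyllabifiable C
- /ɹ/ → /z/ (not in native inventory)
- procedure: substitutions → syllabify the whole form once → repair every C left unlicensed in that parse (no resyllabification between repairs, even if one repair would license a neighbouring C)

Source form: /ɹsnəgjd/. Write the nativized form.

Substitution: /ɹ/ → /z/, giving /zsnəgjd/.
Under (C)V(C), the unsyllabifiable consonants are /z/, /s/, /j/, /d/ (at most one coda consonant is licensed; onsets are limited to one consonant).
Epenthesis after each stranded consonant: /z/ → /zə/, /s/ → /sə/, /j/ → /jə/, /d/ → /də/.

zəsənəgjədə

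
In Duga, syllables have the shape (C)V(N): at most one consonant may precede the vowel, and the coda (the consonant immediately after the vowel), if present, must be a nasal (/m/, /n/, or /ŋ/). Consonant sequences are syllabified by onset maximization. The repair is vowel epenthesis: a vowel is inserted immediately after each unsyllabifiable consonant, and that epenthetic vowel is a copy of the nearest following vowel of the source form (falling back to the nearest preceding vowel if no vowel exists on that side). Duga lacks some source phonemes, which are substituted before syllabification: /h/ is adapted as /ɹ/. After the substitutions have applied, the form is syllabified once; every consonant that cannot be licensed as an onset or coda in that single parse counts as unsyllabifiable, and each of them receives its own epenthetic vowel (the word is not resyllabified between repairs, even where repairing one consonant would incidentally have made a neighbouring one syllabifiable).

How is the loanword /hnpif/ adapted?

Substitution: /h/ → /ɹ/, giving /ɹnpif/.
The consonants /ɹ/, /n/, /f/ cannot be parsed into a legal (C)V(N) syllable (only a nasal (/m/, /n/, or /ŋ/) is licensed in coda position; onsets are limited to one consonant).
Each unlicensed consonant becomes the onset of a new syllable: /ɹ/ → /ɹi/, /n/ → /ni/, /f/ → /fi/.

ɹinipifi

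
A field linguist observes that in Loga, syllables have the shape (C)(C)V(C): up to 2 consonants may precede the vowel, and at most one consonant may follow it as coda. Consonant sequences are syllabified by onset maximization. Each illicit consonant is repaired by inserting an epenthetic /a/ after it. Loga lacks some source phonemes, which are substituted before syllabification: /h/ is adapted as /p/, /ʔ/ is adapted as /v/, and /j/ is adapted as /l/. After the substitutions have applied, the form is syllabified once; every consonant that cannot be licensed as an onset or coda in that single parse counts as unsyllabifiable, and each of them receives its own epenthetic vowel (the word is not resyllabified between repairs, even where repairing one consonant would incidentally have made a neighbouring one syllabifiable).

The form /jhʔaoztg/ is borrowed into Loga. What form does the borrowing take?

lapvaoztaga

Substitution: /j/ → /l/, /h/ → /p/, /ʔ/ → /v/, giving /lpvaoztg/.
Syllabifying with onset maximization leaves /l/, /t/, /g/ stranded (at most one coda consonant is licensed; onsets may contain at most 2 consonants).
Inserting the epenthetic vowel yields /l/ → /la/, /t/ → /ta/, /g/ → /ga/.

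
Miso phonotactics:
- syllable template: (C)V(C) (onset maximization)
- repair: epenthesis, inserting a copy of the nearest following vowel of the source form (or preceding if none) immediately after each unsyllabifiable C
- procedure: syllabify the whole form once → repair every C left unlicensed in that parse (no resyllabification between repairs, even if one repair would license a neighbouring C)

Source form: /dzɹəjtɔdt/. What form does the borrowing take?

Syllabifying with onset maximization leaves /d/, /z/, /t/ stranded (at most one coda consonant is licensed; onsets are limited to one consonant).
Epenthesis after each stranded consonant: /d/ → /də/, /z/ → /zə/, /t/ → /tɔ/.

dəzəɹəjtɔdtɔ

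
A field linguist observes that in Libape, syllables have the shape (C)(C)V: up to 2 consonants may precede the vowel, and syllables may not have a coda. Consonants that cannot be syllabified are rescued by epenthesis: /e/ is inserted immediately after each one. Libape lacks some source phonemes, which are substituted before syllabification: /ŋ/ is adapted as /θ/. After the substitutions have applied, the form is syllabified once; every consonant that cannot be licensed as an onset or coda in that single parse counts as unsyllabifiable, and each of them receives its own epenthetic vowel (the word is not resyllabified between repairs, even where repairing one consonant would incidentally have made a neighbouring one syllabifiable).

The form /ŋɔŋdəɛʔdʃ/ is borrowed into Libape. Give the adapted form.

Substitution: /ŋ/ → /θ/, giving /θɔθdəɛʔdʃ/.
Syllabifying with onset maximization leaves /ʔ/, /d/, /ʃ/ stranded (no codas are permitted; onsets may contain at most 2 consonants).
Epenthesis after each stranded consonant: /ʔ/ → /ʔe/, /d/ → /de/, /ʃ/ → /ʃe/.

θɔθdəɛʔedeʃe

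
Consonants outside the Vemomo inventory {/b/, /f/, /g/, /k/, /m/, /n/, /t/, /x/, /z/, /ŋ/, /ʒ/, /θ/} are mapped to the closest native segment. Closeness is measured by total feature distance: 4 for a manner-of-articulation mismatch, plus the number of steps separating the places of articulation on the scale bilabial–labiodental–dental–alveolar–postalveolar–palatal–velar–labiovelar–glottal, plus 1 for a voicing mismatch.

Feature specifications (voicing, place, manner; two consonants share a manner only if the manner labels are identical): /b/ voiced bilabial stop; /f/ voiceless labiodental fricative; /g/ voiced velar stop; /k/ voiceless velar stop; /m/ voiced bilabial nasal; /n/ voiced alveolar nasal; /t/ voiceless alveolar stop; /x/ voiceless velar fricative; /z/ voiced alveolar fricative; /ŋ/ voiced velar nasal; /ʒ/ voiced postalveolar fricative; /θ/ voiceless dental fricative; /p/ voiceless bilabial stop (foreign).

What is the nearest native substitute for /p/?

/b/ is closest: same manner (stop), place distance 0 (bilabial→bilabial), voicing differs (+1); total 1. Next closest is /t/ at distance 3.

b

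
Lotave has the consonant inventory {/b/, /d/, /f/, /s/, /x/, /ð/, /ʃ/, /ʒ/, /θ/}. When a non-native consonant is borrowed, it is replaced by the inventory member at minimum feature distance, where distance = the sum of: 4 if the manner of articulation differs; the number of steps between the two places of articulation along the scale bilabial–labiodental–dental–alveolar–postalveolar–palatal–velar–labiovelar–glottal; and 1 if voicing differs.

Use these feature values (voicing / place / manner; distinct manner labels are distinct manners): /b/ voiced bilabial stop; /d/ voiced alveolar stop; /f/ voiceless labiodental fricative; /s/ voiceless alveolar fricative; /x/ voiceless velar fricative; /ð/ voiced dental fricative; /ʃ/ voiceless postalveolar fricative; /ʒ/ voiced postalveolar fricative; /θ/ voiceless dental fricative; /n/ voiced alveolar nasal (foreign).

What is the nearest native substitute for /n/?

d

/d/ is closest: manner differs (nasal→stop, +4), place distance 0 (alveolar→alveolar), same voicing; total 4. Next closest is /s/ at distance 5.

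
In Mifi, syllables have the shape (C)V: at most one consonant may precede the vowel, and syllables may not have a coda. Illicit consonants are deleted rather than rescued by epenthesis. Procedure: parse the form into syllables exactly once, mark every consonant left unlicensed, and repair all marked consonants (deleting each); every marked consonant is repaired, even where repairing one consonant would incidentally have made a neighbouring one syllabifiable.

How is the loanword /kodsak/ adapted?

kosa

Syllabifying with onset maximization leaves /d/, /k/ stranded (no codas are permitted; onsets are limited to one consonant).
Deleting the stranded consonants removes /d/, /k/.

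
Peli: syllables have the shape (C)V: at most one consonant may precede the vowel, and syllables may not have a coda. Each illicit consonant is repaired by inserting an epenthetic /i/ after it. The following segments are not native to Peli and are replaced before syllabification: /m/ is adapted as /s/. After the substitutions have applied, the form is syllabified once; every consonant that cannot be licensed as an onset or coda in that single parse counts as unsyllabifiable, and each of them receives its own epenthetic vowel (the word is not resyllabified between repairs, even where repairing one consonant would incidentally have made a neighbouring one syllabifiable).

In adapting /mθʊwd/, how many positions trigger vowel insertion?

After substitution the input is /sθʊwd/.
The unsyllabifiable consonants are /s/, /w/, /d/; each receives one epenthetic vowel.

3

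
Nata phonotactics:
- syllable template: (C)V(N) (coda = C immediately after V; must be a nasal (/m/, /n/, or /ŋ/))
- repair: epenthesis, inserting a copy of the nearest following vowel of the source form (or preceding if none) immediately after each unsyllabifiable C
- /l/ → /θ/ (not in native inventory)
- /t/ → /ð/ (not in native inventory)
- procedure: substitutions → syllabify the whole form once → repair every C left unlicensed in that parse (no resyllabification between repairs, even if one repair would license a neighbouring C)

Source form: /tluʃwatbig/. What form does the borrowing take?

Substitution: /t/ → /ð/, /l/ → /θ/, giving /ðθuʃwaðbig/.
The consonants /ð/, /ʃ/, /ð/, /g/ cannot be parsed into a legal (C)V(N) syllable (only a nasal (/m/, /n/, or /ŋ/) is licensed in coda position; onsets are limited to one consonant).
Each unlicensed consonant becomes the onset of a new syllable: /ð/ → /ðu/, /ʃ/ → /ʃa/, /ð/ → /ði/, /g/ → /gi/.

ðuθuʃawaðibigi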